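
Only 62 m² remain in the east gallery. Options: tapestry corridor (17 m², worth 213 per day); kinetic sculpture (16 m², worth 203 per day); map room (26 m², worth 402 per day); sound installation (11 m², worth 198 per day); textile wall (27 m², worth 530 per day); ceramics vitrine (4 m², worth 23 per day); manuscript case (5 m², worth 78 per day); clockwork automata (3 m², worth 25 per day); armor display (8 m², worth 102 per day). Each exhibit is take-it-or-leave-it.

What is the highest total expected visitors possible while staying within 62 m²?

The ratio heuristic lands on sound installation + textile wall + ceramics vitrine + manuscript case + clockwork automata + armor display (956) but leaves 4 m² idle.
Dropping sound installation and ceramics vitrine and armor display frees 23 m²; slotting in map room (26 m²) lifts the total to 1035 at 61 m².

1035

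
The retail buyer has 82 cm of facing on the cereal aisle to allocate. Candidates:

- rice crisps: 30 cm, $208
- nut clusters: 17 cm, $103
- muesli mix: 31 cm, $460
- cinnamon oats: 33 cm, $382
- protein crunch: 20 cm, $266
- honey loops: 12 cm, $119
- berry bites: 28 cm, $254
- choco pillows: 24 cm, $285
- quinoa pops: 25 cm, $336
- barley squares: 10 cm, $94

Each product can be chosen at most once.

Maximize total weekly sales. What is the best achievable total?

By weekly sales per cm: muesli mix 14.84, quinoa pops 13.44, protein crunch 13.30, choco pillows 11.88 lead.
Filling by ratio: muesli mix + protein crunch + quinoa pops for 1062, with 6 cm left unused.
Replace protein crunch with choco pillows: the trade gains 19 net, giving 1081 at 80 cm.

1081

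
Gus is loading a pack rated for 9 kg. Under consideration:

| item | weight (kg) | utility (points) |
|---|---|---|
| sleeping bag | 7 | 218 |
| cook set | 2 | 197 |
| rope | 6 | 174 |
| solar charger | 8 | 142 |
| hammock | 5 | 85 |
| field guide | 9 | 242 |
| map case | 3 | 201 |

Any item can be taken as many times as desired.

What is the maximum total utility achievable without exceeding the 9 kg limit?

792

By utility per kg: cook set 98.50, map case 67.00, sleeping bag 31.14 lead.
Filling by ratio: 4×cook set for 788, with 1 kg left unused.
Dropping cook set frees 2 kg; slotting in map case (3 kg) lifts the total to 792 at 9 kg.
No other feasible combination exceeds 792.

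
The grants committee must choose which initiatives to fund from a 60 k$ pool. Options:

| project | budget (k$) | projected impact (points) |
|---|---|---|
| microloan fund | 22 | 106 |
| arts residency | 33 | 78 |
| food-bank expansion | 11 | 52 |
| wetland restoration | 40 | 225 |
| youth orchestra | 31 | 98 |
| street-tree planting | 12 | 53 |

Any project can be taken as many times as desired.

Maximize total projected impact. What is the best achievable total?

A density-first pass picks food-bank expansion + wetland restoration — 277 at 51 k$.
Dropping food-bank expansion frees 11 k$; slotting in street-tree planting (12 k$) lifts the total to 278 at 52 k$.

278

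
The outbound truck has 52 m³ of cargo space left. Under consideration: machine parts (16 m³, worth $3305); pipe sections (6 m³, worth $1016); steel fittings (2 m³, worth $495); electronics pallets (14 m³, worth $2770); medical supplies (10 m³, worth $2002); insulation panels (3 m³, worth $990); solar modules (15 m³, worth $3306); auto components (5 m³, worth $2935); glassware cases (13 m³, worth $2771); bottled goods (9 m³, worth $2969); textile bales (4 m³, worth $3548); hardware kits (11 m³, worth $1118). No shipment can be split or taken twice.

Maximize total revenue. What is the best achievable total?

17053

Ranking by ratio (revenue/m³): textile bales 887.00, auto components 587.00, insulation panels 330.00, bottled goods 329.89.
The ratio heuristic lands on steel fittings + insulation panels + solar modules + auto components + glassware cases + bottled goods + textile bales (17014) but leaves 1 m³ idle.
The 15 m³ tied up in steel fittings and glassware cases is better spent on machine parts — total rises to 17053 (52 m³).
That's the maximum — no swap from here does better than 17053.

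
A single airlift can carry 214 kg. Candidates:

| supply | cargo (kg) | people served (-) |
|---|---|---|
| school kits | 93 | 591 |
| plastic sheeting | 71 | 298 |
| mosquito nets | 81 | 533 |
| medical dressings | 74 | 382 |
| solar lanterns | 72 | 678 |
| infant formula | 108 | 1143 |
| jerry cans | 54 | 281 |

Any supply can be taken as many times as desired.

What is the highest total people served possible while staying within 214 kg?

1821

Ranking by ratio (people served/kg): infant formula 10.58, solar lanterns 9.42, mosquito nets 6.58, school kits 6.35.
Taking solar lanterns + infant formula: 180 kg used, 1821 in people served.
Every other selection either busts 214 kg or fails to beat 1821.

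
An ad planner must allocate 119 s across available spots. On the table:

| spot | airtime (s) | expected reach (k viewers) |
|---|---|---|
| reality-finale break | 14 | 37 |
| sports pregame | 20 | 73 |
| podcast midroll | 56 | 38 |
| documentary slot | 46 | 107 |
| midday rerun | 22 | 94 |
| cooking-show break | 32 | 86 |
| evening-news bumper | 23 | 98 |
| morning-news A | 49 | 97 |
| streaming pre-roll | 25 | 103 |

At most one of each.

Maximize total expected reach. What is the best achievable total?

Density check — midday rerun 4.27, evening-news bumper 4.26, streaming pre-roll 4.12, sports pregame 3.65 are the best per s.
Taking the top-ratio spots first gives reality-finale break + sports pregame + midday rerun + evening-news bumper + streaming pre-roll for 405 (104 s).
The 20 s tied up in sports pregame is better spent on cooking-show break — total rises to 418 (116 s).
The closest alternative, reality-finale break + sports pregame + midday rerun + evening-news bumper + streaming pre-roll, reaches only 405.

418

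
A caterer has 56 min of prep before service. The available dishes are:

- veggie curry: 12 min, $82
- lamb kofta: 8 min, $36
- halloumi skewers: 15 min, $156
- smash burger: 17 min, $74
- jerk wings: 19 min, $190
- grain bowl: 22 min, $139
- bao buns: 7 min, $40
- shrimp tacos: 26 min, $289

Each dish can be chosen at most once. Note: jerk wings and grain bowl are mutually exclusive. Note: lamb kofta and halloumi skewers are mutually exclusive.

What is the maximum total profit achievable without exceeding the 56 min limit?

527

Taking veggie curry + halloumi skewers + shrimp tacos: 53 min used, 527 in profit.
No other feasible combination exceeds 527.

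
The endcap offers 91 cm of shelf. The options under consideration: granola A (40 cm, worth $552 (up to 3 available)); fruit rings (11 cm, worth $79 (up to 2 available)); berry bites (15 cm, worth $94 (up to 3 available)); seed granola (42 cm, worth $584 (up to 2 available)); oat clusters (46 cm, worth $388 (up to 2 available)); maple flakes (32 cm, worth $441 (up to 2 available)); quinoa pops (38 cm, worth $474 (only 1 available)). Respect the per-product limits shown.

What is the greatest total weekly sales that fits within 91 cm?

Filling by ratio: 2×seed granola for 1168, with 7 cm left unused.
The 84 cm tied up in 2×seed granola is better spent on 2×granola A + fruit rings — total rises to 1183 (91 cm).
No other feasible combination exceeds 1183.

1183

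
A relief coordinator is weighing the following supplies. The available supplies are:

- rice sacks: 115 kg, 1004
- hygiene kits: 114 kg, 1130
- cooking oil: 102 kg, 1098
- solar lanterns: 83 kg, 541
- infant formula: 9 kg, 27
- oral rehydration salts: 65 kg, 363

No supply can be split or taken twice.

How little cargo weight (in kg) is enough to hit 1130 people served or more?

Look for the lowest-cargo combination reaching 1130.
Taking hygiene kits gives 1130 (≥ 1130) for 114 kg.
Below 114 kg the best achievable stays under 1130.

114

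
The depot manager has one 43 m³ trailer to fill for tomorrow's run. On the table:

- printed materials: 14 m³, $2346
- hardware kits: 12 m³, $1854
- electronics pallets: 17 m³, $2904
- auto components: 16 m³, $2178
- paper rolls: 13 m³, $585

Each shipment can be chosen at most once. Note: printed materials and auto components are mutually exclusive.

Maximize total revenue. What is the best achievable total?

7104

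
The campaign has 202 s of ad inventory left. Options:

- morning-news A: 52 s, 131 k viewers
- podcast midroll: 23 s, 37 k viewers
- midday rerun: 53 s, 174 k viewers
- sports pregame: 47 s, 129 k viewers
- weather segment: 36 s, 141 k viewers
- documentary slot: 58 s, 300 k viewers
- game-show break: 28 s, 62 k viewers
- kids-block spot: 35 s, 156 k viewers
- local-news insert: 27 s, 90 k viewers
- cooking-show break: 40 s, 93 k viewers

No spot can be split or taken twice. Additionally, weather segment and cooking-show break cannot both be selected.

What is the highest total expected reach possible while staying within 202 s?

Midday rerun + documentary slot + game-show break + kids-block spot + local-news insert uses 201 of the 202 s and totals 782.
Nothing else feasible within 202 s beats 782.

782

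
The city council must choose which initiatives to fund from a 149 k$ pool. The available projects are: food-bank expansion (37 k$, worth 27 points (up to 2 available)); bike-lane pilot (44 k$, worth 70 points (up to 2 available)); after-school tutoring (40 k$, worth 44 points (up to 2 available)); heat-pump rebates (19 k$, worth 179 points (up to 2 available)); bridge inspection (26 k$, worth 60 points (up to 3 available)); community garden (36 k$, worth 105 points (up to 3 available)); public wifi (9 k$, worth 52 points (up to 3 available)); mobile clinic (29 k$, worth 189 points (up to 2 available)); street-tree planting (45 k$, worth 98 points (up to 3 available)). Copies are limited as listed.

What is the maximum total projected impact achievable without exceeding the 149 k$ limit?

Density check — heat-pump rebates 9.42, mobile clinic 6.52, public wifi 5.78 are the best per k$.
Taking 2×heat-pump rebates + bridge inspection + 3×public wifi + 2×mobile clinic: 149 k$ used, 952 in projected impact.

952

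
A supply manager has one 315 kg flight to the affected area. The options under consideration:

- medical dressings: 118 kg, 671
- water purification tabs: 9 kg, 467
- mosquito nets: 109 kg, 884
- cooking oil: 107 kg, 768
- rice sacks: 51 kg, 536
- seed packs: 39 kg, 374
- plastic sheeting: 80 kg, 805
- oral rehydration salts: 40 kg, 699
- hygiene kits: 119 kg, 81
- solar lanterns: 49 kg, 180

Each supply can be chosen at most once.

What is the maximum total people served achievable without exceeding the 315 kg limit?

3391

Greedy by ratio would take water purification tabs + rice sacks + seed packs + plastic sheeting + oral rehydration salts + solar lanterns: 268 kg used, total 3061.
Dropping seed packs and solar lanterns frees 88 kg; slotting in mosquito nets (109 kg) lifts the total to 3391 at 289 kg.
Runner-up water purification tabs + cooking oil + rice sacks + plastic sheeting + oral rehydration salts tops out at 3275.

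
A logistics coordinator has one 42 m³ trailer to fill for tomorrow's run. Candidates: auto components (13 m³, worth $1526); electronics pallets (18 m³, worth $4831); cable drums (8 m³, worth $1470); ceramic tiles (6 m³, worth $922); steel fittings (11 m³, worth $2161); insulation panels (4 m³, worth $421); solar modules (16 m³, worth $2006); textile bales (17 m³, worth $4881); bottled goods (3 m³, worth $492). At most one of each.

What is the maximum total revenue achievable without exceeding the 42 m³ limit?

10634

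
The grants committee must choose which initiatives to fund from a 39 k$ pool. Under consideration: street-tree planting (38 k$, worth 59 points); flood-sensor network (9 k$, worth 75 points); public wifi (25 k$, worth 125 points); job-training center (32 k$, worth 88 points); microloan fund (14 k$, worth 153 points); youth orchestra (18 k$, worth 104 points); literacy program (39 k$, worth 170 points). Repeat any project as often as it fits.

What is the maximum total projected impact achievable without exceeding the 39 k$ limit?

381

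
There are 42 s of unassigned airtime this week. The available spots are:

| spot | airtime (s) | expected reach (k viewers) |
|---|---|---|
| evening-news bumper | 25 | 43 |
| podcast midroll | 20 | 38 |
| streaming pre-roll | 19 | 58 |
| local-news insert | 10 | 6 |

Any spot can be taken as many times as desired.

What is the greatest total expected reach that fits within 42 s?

116

Best packing: 2×streaming pre-roll — 38 s, 116 total.
Every other selection either busts 42 s or fails to beat 116.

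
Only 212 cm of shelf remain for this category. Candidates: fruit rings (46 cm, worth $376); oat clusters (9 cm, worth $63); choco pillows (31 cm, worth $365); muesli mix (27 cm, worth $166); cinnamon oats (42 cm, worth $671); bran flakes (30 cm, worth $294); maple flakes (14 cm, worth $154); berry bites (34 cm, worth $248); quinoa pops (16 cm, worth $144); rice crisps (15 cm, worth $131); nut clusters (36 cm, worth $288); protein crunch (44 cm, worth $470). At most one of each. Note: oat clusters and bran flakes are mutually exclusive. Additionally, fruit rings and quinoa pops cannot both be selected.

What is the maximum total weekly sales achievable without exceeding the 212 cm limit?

Taking choco pillows + cinnamon oats + bran flakes + maple flakes + rice crisps + nut clusters + protein crunch: 212 cm used, 2373 in weekly sales.

2373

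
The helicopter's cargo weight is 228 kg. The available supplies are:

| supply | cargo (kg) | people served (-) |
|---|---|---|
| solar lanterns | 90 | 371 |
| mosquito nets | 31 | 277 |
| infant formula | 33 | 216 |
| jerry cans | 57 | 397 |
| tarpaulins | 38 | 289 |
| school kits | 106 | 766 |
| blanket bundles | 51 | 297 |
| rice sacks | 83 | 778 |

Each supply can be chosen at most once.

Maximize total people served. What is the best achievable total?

By people served per kg: rice sacks 9.37, mosquito nets 8.94, tarpaulins 7.61, school kits 7.23 lead.
Filling by ratio: mosquito nets + jerry cans + tarpaulins + rice sacks for 1741, with 19 kg left unused.
Dropping mosquito nets and jerry cans frees 88 kg; slotting in school kits (106 kg) lifts the total to 1833 at 227 kg.

1833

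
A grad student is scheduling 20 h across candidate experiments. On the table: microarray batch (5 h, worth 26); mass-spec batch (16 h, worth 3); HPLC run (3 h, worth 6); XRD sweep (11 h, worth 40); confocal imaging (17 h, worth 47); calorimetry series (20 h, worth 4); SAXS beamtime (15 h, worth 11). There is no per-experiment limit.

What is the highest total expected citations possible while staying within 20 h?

104

The ratio ordering already packs tightly: 4×microarray batch, 20 h, 104.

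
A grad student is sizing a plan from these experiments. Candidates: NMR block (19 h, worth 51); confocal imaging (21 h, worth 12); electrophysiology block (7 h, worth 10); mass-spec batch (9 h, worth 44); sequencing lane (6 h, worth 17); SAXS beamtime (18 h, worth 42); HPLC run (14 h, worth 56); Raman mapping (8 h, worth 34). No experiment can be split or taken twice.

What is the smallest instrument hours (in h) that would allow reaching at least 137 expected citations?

37

Need the lightest bundle worth ≥ 137.
mass-spec batch + sequencing lane + HPLC run + Raman mapping: 151 expected citations at 37 h.
Any bundle with less than 37 h falls short of 137.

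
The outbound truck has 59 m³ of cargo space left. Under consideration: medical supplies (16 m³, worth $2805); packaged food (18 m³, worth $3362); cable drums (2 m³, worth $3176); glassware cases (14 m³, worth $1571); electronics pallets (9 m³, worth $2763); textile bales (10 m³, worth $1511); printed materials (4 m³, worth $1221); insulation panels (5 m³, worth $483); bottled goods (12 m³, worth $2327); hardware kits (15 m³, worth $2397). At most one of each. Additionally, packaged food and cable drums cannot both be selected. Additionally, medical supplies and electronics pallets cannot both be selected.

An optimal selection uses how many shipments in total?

The maximum revenue within 59 m³ is 13878.
One optimal bundle: cable drums + electronics pallets + textile bales + printed materials + insulation panels + bottled goods + hardware kits (57 m³).
All optima have 7 shipments.

7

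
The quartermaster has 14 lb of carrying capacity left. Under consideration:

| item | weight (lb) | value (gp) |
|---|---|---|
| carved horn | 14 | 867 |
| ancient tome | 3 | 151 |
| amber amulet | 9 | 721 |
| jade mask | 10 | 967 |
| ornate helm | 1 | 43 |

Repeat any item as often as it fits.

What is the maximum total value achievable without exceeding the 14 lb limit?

By value per lb: jade mask 96.70, amber amulet 80.11, carved horn 61.93 lead.
Best packing: ancient tome + jade mask + ornate helm — 14 lb, 1161 total.
Every other selection either busts 14 lb or fails to beat 1161.

1161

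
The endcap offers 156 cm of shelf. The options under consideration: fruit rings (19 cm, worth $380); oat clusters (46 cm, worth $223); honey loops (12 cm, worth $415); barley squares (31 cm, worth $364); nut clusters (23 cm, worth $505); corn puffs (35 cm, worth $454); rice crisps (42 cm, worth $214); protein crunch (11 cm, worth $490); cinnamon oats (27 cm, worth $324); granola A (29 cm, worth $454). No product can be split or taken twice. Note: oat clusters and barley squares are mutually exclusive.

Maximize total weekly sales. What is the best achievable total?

3022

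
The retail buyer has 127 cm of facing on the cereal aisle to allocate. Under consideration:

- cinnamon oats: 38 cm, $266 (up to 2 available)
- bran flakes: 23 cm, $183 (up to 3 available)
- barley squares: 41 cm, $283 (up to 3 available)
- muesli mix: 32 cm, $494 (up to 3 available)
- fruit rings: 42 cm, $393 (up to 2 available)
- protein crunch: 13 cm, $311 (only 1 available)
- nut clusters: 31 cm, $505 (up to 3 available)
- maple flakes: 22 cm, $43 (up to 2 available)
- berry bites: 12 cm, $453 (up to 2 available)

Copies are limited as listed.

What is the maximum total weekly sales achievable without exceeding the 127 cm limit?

2421

The ratio heuristic lands on bran flakes + protein crunch + 2×nut clusters + 2×berry bites (2410) but leaves 5 cm idle.
The 36 cm tied up in bran flakes and protein crunch is better spent on nut clusters — total rises to 2421 (117 cm).
The spare 10 cm is too small for any remaining product, and no exchange beats 2421.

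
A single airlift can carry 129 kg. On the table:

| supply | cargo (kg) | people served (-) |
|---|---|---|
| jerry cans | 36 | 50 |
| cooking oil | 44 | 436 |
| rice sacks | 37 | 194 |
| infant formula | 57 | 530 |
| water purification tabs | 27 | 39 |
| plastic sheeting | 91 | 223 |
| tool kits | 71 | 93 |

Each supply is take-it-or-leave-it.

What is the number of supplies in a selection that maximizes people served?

3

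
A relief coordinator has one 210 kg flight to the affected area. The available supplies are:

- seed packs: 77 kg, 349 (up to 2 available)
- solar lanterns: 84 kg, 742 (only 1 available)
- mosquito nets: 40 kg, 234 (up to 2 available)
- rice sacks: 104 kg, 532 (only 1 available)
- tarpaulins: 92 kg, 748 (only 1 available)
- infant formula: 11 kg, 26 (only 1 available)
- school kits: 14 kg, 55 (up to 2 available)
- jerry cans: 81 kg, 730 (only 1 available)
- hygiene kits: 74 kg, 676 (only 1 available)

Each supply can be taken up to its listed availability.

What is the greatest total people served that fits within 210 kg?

1706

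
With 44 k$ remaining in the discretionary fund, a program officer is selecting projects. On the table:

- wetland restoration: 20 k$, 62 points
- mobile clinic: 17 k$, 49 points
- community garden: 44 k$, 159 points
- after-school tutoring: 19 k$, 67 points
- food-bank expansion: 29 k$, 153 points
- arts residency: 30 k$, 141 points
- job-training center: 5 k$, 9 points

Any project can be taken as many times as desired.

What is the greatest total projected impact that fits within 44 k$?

180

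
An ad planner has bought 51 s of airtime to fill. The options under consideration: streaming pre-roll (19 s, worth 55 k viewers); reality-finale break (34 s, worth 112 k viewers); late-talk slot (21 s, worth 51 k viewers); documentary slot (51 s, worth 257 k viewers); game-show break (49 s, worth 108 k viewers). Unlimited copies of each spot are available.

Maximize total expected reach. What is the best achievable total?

257

The ratio ordering already packs tightly: documentary slot, 51 s, 257.
Every other selection either busts 51 s or fails to beat 257.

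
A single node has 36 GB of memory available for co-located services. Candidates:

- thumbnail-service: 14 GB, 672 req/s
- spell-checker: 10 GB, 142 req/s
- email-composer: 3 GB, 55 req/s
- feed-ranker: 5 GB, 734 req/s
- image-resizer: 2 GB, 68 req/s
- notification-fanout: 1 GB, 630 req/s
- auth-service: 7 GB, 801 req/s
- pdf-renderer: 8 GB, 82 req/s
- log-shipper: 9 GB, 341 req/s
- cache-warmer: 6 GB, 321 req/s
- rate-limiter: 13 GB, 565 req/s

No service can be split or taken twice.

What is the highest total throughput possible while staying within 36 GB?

3226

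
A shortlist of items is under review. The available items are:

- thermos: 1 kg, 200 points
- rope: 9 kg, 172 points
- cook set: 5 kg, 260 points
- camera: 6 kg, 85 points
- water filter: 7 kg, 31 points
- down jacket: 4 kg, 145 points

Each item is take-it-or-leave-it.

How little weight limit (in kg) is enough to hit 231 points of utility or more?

Look for the lowest-weight combination reaching 231.
cook set reaches 260 using 5 kg.
Below 5 kg the best achievable stays under 231.

5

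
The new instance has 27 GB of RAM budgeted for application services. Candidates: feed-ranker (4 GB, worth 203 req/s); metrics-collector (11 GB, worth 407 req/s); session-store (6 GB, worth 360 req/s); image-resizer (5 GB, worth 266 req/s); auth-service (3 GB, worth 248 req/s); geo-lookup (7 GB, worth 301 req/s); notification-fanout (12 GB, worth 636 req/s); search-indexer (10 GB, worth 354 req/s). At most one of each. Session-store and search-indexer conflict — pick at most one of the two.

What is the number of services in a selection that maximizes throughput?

Best achievable throughput is 1510.
One optimal bundle: session-store + image-resizer + auth-service + notification-fanout (26 GB).
Every optimal selection uses 4 services.

4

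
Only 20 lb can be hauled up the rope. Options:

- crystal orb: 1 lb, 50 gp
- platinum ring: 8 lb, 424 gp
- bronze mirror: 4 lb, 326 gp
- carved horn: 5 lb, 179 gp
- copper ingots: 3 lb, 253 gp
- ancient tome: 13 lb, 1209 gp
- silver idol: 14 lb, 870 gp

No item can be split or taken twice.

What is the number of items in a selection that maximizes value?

3

Best achievable value is 1788.
bronze mirror + copper ingots + ancient tome hits 1788 at 20 lb.
Any selection reaching 1788 contains exactly 3 items.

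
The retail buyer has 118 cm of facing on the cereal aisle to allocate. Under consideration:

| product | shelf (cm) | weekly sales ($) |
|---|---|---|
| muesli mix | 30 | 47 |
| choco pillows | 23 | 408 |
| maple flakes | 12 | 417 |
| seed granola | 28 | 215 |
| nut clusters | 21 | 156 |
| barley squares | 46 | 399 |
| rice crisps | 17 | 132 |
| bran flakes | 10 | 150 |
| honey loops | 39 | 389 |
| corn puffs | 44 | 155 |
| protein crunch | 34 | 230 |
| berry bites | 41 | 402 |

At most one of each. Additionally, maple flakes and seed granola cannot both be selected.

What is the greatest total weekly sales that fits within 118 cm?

1616

Filling by ratio: choco pillows + maple flakes + rice crisps + bran flakes + honey loops for 1496, with 17 cm left unused.
Dropping rice crisps and bran flakes frees 27 cm; slotting in berry bites (41 cm) lifts the total to 1616 at 115 cm.
No other feasible combination exceeds 1616.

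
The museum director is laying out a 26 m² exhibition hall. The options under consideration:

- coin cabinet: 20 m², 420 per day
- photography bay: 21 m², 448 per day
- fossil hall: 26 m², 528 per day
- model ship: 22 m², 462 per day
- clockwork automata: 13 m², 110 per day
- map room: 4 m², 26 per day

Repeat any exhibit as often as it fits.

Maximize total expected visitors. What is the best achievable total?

Ranking by ratio (expected visitors/m²): photography bay 21.33, coin cabinet 21.00, model ship 21.00, fossil hall 20.31.
The ratio heuristic lands on photography bay + map room (474) but leaves 1 m² idle.
The 25 m² tied up in photography bay and map room is better spent on fossil hall — total rises to 528 (26 m²).
Nothing else within 26 m² beats 528.

528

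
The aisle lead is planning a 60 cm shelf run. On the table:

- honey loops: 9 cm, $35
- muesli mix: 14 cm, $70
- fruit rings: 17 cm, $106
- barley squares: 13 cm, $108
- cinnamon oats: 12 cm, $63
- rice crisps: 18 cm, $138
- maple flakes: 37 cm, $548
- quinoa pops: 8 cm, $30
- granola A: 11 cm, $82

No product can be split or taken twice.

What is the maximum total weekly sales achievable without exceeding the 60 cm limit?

A density-first pass picks honey loops + barley squares + maple flakes — 691 at 59 cm.
Dropping honey loops and barley squares frees 22 cm; slotting in cinnamon oats + granola A (23 cm) lifts the total to 693 at 60 cm.
Next best is honey loops + barley squares + maple flakes at 691 (59 cm) — short by 2.

693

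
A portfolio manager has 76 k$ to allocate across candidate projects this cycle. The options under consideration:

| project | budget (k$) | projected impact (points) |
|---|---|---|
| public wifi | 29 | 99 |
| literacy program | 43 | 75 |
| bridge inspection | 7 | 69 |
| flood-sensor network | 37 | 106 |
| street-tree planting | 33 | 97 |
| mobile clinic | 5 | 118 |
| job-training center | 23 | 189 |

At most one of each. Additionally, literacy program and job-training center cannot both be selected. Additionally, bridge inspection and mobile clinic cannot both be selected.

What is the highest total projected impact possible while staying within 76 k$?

413

Best packing: flood-sensor network + mobile clinic + job-training center — 65 k$, 413 total.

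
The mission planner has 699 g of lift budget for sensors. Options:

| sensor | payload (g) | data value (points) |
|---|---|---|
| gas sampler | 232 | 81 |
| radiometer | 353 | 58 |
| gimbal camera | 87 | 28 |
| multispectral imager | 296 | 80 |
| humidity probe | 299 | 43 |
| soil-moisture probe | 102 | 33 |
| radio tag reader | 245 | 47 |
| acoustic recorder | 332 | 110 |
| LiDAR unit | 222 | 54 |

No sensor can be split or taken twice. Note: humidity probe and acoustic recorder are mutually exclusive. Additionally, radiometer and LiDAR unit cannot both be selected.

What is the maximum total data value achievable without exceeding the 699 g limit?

224

Best packing: gas sampler + soil-moisture probe + acoustic recorder — 666 g, 224 total.
Every other selection either busts 699 g or breaks a pairing rule or fails to beat 224.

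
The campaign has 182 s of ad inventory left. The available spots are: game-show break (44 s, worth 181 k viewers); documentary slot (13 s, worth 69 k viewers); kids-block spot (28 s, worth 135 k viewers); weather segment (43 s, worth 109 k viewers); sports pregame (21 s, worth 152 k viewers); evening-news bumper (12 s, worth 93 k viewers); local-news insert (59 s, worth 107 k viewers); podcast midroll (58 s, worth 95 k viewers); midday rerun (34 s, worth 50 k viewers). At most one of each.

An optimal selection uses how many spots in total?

6

Optimal total is 739.
game-show break + documentary slot + kids-block spot + weather segment + sports pregame + evening-news bumper hits 739 at 161 s.
Every optimal selection uses 6 spots.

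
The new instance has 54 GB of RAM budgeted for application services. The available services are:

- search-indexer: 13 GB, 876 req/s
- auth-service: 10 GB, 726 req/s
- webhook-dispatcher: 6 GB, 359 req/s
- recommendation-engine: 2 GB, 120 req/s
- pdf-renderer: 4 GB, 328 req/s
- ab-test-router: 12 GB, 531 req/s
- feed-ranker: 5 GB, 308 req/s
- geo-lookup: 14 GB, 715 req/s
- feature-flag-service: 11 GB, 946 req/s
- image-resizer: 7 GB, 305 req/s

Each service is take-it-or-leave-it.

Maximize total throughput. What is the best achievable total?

3711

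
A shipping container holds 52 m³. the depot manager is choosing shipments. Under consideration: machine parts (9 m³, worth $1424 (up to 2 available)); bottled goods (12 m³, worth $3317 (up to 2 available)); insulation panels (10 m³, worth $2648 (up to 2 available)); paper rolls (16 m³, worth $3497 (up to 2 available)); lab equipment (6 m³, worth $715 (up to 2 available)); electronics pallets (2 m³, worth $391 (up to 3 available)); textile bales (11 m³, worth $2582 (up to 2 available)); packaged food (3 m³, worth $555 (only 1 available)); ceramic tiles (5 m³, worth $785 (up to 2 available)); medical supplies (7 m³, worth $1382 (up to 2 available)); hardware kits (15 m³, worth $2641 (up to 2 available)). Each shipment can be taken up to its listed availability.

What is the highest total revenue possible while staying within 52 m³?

13312

Best packing: 2×bottled goods + 2×insulation panels + medical supplies — 51 m³, 13312 total.
That's the maximum — no swap from here does better than 13312.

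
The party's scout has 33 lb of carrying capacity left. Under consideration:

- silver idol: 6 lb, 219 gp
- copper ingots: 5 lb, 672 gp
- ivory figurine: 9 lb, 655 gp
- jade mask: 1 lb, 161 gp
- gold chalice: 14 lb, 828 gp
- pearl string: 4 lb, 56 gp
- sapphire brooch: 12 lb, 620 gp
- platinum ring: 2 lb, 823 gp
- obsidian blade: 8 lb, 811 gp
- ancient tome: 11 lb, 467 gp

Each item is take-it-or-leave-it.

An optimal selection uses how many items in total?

The maximum value within 33 lb is 3341.
One optimal bundle: silver idol + copper ingots + ivory figurine + jade mask + platinum ring + obsidian blade (31 lb).
Any selection reaching 3341 contains exactly 6 items.

6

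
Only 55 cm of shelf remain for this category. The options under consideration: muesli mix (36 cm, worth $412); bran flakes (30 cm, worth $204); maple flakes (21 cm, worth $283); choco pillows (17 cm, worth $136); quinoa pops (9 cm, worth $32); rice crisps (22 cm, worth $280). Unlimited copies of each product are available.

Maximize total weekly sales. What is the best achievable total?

The ratio ordering already packs tightly: 2×maple flakes + quinoa pops, 51 cm, 598.
Nothing else within 55 cm beats 598.

598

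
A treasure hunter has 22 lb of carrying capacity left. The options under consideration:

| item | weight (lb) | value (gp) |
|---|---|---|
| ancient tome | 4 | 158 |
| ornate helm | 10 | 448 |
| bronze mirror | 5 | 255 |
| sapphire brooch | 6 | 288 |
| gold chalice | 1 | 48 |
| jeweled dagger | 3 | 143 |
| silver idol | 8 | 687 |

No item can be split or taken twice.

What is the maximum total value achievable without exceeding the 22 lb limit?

1373

Ranking by ratio (value/lb): silver idol 85.88, bronze mirror 51.00, sapphire brooch 48.00, gold chalice 48.00.
Taking the top-ratio items first gives bronze mirror + sapphire brooch + gold chalice + silver idol for 1278 (20 lb).
Dropping gold chalice frees 1 lb; slotting in jeweled dagger (3 lb) lifts the total to 1373 at 22 lb.
That's the maximum — no swap from here does better than 1373.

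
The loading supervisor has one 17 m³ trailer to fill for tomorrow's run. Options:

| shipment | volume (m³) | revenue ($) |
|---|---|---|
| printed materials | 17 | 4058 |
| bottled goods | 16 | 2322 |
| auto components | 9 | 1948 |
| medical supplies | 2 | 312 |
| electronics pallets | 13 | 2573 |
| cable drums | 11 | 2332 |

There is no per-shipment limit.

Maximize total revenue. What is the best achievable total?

4058

Taking printed materials: 17 m³ used, 4058 in revenue.
No other feasible combination exceeds 4058.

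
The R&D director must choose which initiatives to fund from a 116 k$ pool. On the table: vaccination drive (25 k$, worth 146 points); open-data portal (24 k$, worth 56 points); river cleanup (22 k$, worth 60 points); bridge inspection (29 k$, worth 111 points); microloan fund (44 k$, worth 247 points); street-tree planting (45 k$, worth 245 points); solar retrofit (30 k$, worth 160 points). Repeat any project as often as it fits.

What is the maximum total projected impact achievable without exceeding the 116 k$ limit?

640

Filling by ratio: 4×vaccination drive for 584, with 16 k$ left unused.
Dropping 3×vaccination drive frees 75 k$; slotting in 2×microloan fund (88 k$) lifts the total to 640 at 113 k$.
That's the maximum — no swap from here does better than 640.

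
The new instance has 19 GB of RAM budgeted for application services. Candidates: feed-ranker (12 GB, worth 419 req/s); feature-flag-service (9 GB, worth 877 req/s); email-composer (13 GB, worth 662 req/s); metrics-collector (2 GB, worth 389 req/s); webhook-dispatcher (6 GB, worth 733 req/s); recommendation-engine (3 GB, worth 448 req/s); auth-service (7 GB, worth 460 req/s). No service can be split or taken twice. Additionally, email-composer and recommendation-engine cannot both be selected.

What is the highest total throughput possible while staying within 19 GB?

2058

Density check — metrics-collector 194.50, recommendation-engine 149.33, webhook-dispatcher 122.17 are the best per GB.
The ratio heuristic lands on metrics-collector + webhook-dispatcher + recommendation-engine + auth-service (2030) but leaves 1 GB idle.
The 9 GB tied up in metrics-collector and auth-service is better spent on feature-flag-service — total rises to 2058 (18 GB).
Next best is metrics-collector + webhook-dispatcher + recommendation-engine + auth-service at 2030 (18 GB) — short by 28.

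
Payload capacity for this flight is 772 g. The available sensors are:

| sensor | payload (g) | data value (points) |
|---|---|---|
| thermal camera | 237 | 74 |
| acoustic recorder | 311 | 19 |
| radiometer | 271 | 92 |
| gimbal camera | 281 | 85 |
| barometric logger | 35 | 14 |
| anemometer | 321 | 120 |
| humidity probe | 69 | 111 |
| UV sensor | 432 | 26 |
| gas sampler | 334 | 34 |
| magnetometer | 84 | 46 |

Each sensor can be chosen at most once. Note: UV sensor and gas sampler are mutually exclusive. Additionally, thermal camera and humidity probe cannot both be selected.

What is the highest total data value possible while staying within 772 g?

369

Ranking by ratio (data value/g): humidity probe 1.61, magnetometer 0.55, barometric logger 0.40, anemometer 0.37.
Taking radiometer + anemometer + humidity probe + magnetometer: 745 g used, 369 in data value.
No other feasible combination exceeds 369.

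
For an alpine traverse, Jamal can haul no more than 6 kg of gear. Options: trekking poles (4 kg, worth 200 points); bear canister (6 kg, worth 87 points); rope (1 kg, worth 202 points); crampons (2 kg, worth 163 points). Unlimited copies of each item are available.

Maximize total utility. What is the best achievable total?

By utility per kg: rope 202.00, crampons 81.50, trekking poles 50.00 lead.
6×rope uses 6 of the 6 kg and totals 1212.
Every other selection either busts 6 kg or fails to beat 1212.

1212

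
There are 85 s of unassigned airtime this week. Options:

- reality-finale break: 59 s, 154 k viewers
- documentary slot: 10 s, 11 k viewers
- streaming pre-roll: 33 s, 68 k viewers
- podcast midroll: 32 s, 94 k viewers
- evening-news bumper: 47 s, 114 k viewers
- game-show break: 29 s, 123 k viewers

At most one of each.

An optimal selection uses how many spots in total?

2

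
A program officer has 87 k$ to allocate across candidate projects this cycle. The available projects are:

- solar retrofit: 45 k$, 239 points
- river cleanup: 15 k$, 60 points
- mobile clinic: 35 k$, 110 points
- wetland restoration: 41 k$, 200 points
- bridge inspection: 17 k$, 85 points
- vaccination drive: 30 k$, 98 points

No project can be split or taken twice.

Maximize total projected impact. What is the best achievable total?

Density check — solar retrofit 5.31, bridge inspection 5.00, wetland restoration 4.88, river cleanup 4.00 are the best per k$.
A density-first pass picks solar retrofit + river cleanup + bridge inspection — 384 at 77 k$.
The 32 k$ tied up in river cleanup and bridge inspection is better spent on wetland restoration — total rises to 439 (86 k$).

439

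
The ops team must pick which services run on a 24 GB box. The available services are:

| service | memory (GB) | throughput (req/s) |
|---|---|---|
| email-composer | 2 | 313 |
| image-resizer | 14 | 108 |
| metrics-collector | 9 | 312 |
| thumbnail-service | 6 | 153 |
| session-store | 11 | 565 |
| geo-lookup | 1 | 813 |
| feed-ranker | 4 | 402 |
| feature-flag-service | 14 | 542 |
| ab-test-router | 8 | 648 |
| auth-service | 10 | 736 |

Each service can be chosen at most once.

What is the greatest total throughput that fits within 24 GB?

2599

Taking the top-ratio services first gives email-composer + metrics-collector + geo-lookup + feed-ranker + ab-test-router for 2488 (24 GB).
Dropping email-composer and metrics-collector frees 11 GB; slotting in auth-service (10 GB) lifts the total to 2599 at 23 GB.
The closest alternative, email-composer + geo-lookup + ab-test-router + auth-service, reaches only 2510.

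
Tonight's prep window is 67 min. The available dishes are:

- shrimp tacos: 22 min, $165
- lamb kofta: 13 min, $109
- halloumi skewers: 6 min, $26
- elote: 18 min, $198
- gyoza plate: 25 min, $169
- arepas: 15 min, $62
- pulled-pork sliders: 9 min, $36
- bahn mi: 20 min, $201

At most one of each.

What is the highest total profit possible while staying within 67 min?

590

Density check — elote 11.00, bahn mi 10.05, lamb kofta 8.38, shrimp tacos 7.50 are the best per min.
Greedy by ratio would take lamb kofta + halloumi skewers + elote + pulled-pork sliders + bahn mi: 66 min used, total 570.
Replace lamb kofta and pulled-pork sliders with shrimp tacos: the trade gains 20 net, giving 590 at 66 min.
The closest alternative, lamb kofta + elote + arepas + bahn mi, reaches only 570.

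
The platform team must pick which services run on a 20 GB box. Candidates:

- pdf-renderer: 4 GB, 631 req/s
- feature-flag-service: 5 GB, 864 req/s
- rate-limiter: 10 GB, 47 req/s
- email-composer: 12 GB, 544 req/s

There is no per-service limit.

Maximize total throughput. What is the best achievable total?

The ratio ordering already packs tightly: 4×feature-flag-service, 20 GB, 3456.
Every other selection either busts 20 GB or fails to beat 3456.

3456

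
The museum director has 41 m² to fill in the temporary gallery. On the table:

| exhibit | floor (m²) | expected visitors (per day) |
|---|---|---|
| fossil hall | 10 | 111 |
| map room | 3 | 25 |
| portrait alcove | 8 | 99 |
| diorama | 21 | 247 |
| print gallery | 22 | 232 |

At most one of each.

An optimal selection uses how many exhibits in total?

Optimal total is 457.
fossil hall + portrait alcove + diorama hits 457 at 39 m².
Every optimal selection uses 3 exhibits.

3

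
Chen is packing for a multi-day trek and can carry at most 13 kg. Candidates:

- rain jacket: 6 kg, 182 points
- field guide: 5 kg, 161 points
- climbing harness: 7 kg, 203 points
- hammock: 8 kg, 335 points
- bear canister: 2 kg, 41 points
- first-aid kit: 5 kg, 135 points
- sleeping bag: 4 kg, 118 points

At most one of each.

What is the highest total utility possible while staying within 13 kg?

Field guide + hammock uses 13 of the 13 kg and totals 496.
Nothing else within 13 kg beats 496.

496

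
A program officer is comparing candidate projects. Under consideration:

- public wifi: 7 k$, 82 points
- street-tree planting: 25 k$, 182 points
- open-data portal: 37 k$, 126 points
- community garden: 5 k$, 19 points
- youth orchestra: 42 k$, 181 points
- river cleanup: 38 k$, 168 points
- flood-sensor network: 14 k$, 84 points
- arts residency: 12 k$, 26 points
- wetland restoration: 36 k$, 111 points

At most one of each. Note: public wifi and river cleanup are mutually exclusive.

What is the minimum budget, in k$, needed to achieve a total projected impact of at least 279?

37

Minimise k$ subject to total projected impact ≥ 279.
public wifi + street-tree planting + community garden: 283 projected impact at 37 k$.
Below 37 k$ the best achievable stays under 279.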